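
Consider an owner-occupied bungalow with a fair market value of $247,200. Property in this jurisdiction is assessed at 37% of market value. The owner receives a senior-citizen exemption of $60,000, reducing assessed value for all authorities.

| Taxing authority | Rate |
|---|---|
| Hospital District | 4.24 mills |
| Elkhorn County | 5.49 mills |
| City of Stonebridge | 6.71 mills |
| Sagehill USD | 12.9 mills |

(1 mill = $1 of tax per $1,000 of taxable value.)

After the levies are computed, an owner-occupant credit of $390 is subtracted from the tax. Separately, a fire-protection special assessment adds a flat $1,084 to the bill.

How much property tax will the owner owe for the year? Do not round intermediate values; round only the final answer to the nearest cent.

Assessed value = $247,200 × 0.37 = $91,464
Taxable value = $91,464 − $60,000 = $31,464
Hospital District: $31,464 × 0.00424 = $133.40736
Elkhorn County: $31,464 × 0.00549 = $172.73736
City of Stonebridge: $31,464 × 0.00671 = $211.12344
Sagehill USD: $31,464 × 0.0129 = $405.8856
Levies subtotal = $923.15376
After credit = $923.15376 − $390 = $533.15376
Total = $533.15376 + $1,084 = $1,617.15376

$1,617.15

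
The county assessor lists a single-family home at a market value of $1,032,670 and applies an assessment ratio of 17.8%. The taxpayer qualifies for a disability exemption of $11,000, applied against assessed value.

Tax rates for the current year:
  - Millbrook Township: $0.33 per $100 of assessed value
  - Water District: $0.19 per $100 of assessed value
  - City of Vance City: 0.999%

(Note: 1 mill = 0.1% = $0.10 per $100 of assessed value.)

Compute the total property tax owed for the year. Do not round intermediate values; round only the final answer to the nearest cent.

$2,625.06

Assessed value = $1,032,670 × 0.178 = $183,815.26
Taxable value = $183,815.26 − $11,000 = $172,815.26
Millbrook Township: $172,815.26 × 0.0033 = $570.290358
Water District: $172,815.26 × 0.0019 = $328.348994
City of Vance City: $172,815.26 × 0.00999 = $1,726.4244474
Total = $2,625.0637994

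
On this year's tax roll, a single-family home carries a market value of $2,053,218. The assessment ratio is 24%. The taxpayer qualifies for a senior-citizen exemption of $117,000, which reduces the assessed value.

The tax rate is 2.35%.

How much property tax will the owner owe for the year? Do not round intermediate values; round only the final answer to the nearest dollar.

Assessed value = $2,053,218 × 0.24 = $492,772.32
Taxable value = $492,772.32 − $117,000 = $375,772.32
Tax = $375,772.32 × 0.0235 = $8,830.64952

$8,831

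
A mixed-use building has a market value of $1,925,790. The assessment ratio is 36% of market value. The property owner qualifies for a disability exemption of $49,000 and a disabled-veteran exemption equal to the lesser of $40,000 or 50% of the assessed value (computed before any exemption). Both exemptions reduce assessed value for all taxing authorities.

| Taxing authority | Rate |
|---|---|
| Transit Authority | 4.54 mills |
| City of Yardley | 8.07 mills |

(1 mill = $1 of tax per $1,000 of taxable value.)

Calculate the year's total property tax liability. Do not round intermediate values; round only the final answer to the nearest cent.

Assessed value = $1,925,790 × 0.36 = $693,284.4
Disabled-veteran exemption = min($40,000, 50% × $693,284.4) = min($40,000, $346,642.2) = $40,000 (dollar cap binds)
Taxable value = $693,284.4 − $49,000 − $40,000 = $604,284.4
Transit Authority: $604,284.4 × 0.00454 = $2,743.451176
City of Yardley: $604,284.4 × 0.00807 = $4,876.575108
Total = $7,620.026284

$7,620.03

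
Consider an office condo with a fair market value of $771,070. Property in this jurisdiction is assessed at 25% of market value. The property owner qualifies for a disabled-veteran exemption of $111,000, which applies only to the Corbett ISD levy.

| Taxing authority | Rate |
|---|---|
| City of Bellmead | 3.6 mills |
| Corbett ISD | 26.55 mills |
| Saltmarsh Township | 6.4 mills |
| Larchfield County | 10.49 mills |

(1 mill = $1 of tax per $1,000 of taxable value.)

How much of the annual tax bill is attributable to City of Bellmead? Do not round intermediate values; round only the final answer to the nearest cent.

$693.96

Assessed value = $771,070 × 0.25 = $192,767.5
City of Bellmead taxable value = $192,767.5 (exemption does not apply)
City of Bellmead levy = $192,767.5 × 0.0036 = $693.963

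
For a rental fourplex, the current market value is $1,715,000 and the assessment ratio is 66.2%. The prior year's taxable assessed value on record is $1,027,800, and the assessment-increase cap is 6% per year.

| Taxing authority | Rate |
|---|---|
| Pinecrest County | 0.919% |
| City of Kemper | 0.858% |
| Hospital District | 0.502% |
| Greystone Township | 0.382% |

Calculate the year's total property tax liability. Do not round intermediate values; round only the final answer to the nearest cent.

Uncapped assessed value = $1,715,000 × 0.662 = $1,135,330
Cap limit = $1,027,800 × 1.06 = $1,089,468
Taxable assessed value = min($1,135,330, $1,089,468) = $1,089,468 (cap binds)
Pinecrest County: $1,089,468 × 0.00919 = $10,012.21092
City of Kemper: $1,089,468 × 0.00858 = $9,347.63544
Hospital District: $1,089,468 × 0.00502 = $5,469.12936
Greystone Township: $1,089,468 × 0.00382 = $4,161.76776
Total = $28,990.74348

$28,990.74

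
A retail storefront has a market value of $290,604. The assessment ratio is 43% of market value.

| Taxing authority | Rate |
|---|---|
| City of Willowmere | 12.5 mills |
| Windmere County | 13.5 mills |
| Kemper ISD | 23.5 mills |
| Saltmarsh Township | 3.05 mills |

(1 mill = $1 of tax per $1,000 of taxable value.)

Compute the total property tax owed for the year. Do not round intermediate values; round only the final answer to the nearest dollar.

$6,567

Assessed value = $290,604 × 0.43 = $124,959.72
City of Willowmere: $124,959.72 × 0.0125 = $1,561.9965
Windmere County: $124,959.72 × 0.0135 = $1,686.95622
Kemper ISD: $124,959.72 × 0.0235 = $2,936.55342
Saltmarsh Township: $124,959.72 × 0.00305 = $381.127146
Total = $1,561.9965 + $1,686.95622 + $2,936.55342 + $381.127146 = $6,566.633286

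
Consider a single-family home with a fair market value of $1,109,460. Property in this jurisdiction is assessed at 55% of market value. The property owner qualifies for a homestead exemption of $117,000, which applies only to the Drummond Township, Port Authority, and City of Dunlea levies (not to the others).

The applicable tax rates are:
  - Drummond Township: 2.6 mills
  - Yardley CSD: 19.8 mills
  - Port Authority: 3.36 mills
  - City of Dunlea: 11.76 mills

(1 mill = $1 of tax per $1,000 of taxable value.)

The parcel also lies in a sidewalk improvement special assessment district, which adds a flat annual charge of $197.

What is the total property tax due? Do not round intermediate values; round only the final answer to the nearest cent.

Assessed value = $1,109,460 × 0.55 = $610,203
Drummond Township: ($610,203 − $117,000) × 0.0026 = $493,203 × 0.0026 = $1,282.3278
Yardley CSD: $610,203 × 0.0198 = $12,082.0194
Port Authority: ($610,203 − $117,000) × 0.00336 = $493,203 × 0.00336 = $1,657.16208
City of Dunlea: ($610,203 − $117,000) × 0.01176 = $493,203 × 0.01176 = $5,800.06728
Levies subtotal = $20,821.57656
Total = $20,821.57656 + $197 = $21,018.57656

$21,018.58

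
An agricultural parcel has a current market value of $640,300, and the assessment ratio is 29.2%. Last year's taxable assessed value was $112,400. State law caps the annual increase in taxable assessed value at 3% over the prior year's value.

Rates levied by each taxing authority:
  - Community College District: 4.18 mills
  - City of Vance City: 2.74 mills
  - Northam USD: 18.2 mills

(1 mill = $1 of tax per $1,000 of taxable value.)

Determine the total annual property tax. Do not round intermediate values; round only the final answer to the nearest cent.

Uncapped assessed value = $640,300 × 0.292 = $186,967.6
Cap limit = $112,400 × 1.03 = $115,772
Taxable assessed value = min($186,967.6, $115,772) = $115,772 (cap binds)
Community College District: $115,772 × 0.00418 = $483.92696
City of Vance City: $115,772 × 0.00274 = $317.21528
Northam USD: $115,772 × 0.0182 = $2,107.0504
Total = $2,908.19264

$2,908.19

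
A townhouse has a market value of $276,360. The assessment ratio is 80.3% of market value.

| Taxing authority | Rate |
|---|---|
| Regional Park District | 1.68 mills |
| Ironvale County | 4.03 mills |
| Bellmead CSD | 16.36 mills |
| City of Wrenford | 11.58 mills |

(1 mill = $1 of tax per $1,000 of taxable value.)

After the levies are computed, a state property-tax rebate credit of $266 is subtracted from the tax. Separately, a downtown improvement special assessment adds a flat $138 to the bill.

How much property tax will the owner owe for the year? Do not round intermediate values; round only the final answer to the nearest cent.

$7,339.51

Assessed value = $276,360 × 0.803 = $221,917.08
Regional Park District: $221,917.08 × 0.00168 = $372.8206944
Ironvale County: $221,917.08 × 0.00403 = $894.3258324
Bellmead CSD: $221,917.08 × 0.01636 = $3,630.5634288
City of Wrenford: $221,917.08 × 0.01158 = $2,569.7997864
Levies subtotal = $7,467.509742
After credit = $7,467.509742 − $266 = $7,201.509742
Total = $7,201.509742 + $138 = $7,339.509742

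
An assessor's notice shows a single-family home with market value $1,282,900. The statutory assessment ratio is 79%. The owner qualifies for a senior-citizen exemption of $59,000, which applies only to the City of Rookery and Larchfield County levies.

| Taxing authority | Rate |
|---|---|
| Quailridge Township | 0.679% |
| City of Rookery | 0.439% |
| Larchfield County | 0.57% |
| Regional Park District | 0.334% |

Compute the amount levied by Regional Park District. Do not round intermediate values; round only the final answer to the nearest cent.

$3,385.06

Assessed value = $1,282,900 × 0.79 = $1,013,491
Regional Park District taxable value = $1,013,491 (exemption does not apply)
Regional Park District levy = $1,013,491 × 0.00334 = $3,385.05994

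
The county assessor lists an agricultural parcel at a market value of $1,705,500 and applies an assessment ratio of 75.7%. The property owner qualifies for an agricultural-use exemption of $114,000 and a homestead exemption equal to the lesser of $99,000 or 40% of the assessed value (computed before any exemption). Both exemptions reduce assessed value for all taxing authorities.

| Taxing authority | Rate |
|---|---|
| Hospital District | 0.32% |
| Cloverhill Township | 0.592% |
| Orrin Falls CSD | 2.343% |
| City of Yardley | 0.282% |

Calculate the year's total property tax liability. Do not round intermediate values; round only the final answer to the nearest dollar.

Assessed value = $1,705,500 × 0.757 = $1,291,063.5
Homestead exemption = min($99,000, 40% × $1,291,063.5) = min($99,000, $516,425.4) = $99,000 (dollar cap binds)
Taxable value = $1,291,063.5 − $114,000 − $99,000 = $1,078,063.5
Hospital District: $1,078,063.5 × 0.0032 = $3,449.8032
Cloverhill Township: $1,078,063.5 × 0.00592 = $6,382.13592
Orrin Falls CSD: $1,078,063.5 × 0.02343 = $25,259.027805
City of Yardley: $1,078,063.5 × 0.00282 = $3,040.13907
Total = $38,131.105995

$38,131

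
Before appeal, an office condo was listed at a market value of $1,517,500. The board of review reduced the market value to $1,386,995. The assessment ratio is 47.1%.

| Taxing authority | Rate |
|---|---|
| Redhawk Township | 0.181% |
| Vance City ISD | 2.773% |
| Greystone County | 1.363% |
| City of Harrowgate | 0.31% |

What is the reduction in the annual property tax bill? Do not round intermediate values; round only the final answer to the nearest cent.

Old assessed value = $1,517,500 × 0.471 = $714,742.5
New assessed value = $1,386,995 × 0.471 = $653,274.645
Combined rate = 0.00181 + 0.02773 + 0.01363 + 0.0031 = 0.04627
Old tax = $714,742.5 × 0.04627 = $33,071.135475
New tax = $653,274.645 × 0.04627 = $30,227.01782415
Reduction = $33,071.135475 − $30,227.01782415 = $2,844.11765085

$2,844.12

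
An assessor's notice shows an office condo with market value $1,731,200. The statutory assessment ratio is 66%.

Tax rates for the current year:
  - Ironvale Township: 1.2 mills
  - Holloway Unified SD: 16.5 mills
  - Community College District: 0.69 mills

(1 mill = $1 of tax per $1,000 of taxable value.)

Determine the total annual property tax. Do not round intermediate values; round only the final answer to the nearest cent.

Assessed value = $1,731,200 × 0.66 = $1,142,592
Ironvale Township: $1,142,592 × 0.0012 = $1,371.1104
Holloway Unified SD: $1,142,592 × 0.0165 = $18,852.768
Community College District: $1,142,592 × 0.00069 = $788.38848
Total = $1,371.1104 + $18,852.768 + $788.38848 = $21,012.26688

$21,012.27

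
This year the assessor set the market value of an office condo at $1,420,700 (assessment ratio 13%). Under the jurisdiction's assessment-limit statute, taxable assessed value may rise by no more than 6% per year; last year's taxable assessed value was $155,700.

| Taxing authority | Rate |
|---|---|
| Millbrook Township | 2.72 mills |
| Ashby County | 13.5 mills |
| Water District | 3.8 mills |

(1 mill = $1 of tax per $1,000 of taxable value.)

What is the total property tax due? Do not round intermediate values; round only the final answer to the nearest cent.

$3,304.14

Uncapped assessed value = $1,420,700 × 0.13 = $184,691
Cap limit = $155,700 × 1.06 = $165,042
Taxable assessed value = min($184,691, $165,042) = $165,042 (cap binds)
Millbrook Township: $165,042 × 0.00272 = $448.91424
Ashby County: $165,042 × 0.0135 = $2,228.067
Water District: $165,042 × 0.0038 = $627.1596
Total = $3,304.14084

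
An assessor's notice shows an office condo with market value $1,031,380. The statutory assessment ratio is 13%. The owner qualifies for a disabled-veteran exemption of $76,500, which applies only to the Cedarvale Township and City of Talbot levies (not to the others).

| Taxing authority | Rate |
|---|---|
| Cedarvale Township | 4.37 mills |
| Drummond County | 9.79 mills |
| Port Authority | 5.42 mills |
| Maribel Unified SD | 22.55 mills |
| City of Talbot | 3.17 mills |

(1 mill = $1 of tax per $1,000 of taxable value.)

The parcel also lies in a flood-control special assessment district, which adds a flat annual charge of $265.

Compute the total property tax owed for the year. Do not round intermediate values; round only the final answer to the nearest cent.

$5,761.99

Assessed value = $1,031,380 × 0.13 = $134,079.4
Cedarvale Township: ($134,079.4 − $76,500) × 0.00437 = $57,579.4 × 0.00437 = $251.621978
Drummond County: $134,079.4 × 0.00979 = $1,312.637326
Port Authority: $134,079.4 × 0.00542 = $726.710348
Maribel Unified SD: $134,079.4 × 0.02255 = $3,023.49047
City of Talbot: ($134,079.4 − $76,500) × 0.00317 = $57,579.4 × 0.00317 = $182.526698
Levies subtotal = $5,496.98682
Total = $5,496.98682 + $265 = $5,761.98682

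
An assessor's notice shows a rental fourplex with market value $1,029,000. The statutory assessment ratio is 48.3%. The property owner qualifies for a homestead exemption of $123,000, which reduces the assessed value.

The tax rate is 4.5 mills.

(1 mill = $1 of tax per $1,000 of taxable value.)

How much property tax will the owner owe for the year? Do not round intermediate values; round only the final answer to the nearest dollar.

$1,683

Assessed value = $1,029,000 × 0.483 = $497,007
Taxable value = $497,007 − $123,000 = $374,007
Tax = $374,007 × 0.0045 = $1,683.0315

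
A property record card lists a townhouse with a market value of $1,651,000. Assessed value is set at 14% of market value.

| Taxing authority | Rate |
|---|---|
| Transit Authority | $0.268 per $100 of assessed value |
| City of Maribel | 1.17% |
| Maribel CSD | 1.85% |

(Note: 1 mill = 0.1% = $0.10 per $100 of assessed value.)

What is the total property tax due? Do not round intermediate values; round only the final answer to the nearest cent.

Assessed value = $1,651,000 × 0.14 = $231,140
Transit Authority: $231,140 × 0.00268 = $619.4552
City of Maribel: $231,140 × 0.0117 = $2,704.338
Maribel CSD: $231,140 × 0.0185 = $4,276.09
Total = $7,599.8832

$7,599.88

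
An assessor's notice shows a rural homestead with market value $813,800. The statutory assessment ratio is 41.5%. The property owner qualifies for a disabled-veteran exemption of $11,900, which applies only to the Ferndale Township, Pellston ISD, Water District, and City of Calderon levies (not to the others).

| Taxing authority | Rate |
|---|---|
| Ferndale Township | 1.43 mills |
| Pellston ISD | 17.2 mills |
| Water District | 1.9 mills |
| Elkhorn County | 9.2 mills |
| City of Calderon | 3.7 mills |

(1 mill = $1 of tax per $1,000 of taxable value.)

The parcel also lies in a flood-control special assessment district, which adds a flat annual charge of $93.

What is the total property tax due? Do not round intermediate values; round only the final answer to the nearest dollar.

$11,095

Assessed value = $813,800 × 0.415 = $337,727
Ferndale Township: ($337,727 − $11,900) × 0.00143 = $325,827 × 0.00143 = $465.93261
Pellston ISD: ($337,727 − $11,900) × 0.0172 = $325,827 × 0.0172 = $5,604.2244
Water District: ($337,727 − $11,900) × 0.0019 = $325,827 × 0.0019 = $619.0713
Elkhorn County: $337,727 × 0.0092 = $3,107.0884
City of Calderon: ($337,727 − $11,900) × 0.0037 = $325,827 × 0.0037 = $1,205.5599
Levies subtotal = $11,001.87661
Total = $11,001.87661 + $93 = $11,094.87661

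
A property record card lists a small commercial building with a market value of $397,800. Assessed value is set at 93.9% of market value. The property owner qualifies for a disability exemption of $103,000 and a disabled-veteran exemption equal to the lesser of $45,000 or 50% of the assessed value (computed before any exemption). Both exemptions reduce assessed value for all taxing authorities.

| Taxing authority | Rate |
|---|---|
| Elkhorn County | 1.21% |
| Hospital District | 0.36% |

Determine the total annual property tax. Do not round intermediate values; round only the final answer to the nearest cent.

$3,540.89

Assessed value = $397,800 × 0.939 = $373,534.2
Disabled-veteran exemption = min($45,000, 50% × $373,534.2) = min($45,000, $186,767.1) = $45,000 (dollar cap binds)
Taxable value = $373,534.2 − $103,000 − $45,000 = $225,534.2
Elkhorn County: $225,534.2 × 0.0121 = $2,728.96382
Hospital District: $225,534.2 × 0.0036 = $811.92312
Total = $3,540.88694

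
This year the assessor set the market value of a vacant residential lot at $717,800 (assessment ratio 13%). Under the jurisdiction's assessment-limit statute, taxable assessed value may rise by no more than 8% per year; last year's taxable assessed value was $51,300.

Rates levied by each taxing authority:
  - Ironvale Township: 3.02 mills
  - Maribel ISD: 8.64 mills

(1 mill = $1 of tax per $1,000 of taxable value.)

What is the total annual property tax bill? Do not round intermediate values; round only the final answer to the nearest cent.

Uncapped assessed value = $717,800 × 0.13 = $93,314
Cap limit = $51,300 × 1.08 = $55,404
Taxable assessed value = min($93,314, $55,404) = $55,404 (cap binds)
Ironvale Township: $55,404 × 0.00302 = $167.32008
Maribel ISD: $55,404 × 0.00864 = $478.69056
Total = $646.01064

$646.01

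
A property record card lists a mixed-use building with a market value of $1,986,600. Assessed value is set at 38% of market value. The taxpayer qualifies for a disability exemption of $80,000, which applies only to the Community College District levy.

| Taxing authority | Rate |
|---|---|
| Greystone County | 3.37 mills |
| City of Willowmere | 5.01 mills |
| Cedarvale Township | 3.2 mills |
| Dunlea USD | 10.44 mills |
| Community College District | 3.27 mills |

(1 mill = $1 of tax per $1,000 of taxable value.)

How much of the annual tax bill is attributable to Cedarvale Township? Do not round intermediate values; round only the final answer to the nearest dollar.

Assessed value = $1,986,600 × 0.38 = $754,908
Cedarvale Township taxable value = $754,908 (exemption does not apply)
Cedarvale Township levy = $754,908 × 0.0032 = $2,415.7056

$2,416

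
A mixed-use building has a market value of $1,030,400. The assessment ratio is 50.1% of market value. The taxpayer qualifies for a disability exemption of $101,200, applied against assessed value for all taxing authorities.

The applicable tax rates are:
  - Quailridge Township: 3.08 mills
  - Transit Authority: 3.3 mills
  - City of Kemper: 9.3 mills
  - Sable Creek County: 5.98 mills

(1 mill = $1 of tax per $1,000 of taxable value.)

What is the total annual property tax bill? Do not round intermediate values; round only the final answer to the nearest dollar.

$8,990

Assessed value = $1,030,400 × 0.501 = $516,230.4
Taxable value = $516,230.4 − $101,200 = $415,030.4
Quailridge Township: $415,030.4 × 0.00308 = $1,278.293632
Transit Authority: $415,030.4 × 0.0033 = $1,369.60032
City of Kemper: $415,030.4 × 0.0093 = $3,859.78272
Sable Creek County: $415,030.4 × 0.00598 = $2,481.881792
Total = $1,278.293632 + $1,369.60032 + $3,859.78272 + $2,481.881792 = $8,989.558464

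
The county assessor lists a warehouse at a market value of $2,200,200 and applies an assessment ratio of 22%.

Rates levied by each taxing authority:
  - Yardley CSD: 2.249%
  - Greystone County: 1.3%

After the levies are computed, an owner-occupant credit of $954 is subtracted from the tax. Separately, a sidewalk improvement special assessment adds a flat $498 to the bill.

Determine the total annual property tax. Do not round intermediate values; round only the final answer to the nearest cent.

$16,722.72

Assessed value = $2,200,200 × 0.22 = $484,044
Yardley CSD: $484,044 × 0.02249 = $10,886.14956
Greystone County: $484,044 × 0.013 = $6,292.572
Levies subtotal = $17,178.72156
After credit = $17,178.72156 − $954 = $16,224.72156
Total = $16,224.72156 + $498 = $16,722.72156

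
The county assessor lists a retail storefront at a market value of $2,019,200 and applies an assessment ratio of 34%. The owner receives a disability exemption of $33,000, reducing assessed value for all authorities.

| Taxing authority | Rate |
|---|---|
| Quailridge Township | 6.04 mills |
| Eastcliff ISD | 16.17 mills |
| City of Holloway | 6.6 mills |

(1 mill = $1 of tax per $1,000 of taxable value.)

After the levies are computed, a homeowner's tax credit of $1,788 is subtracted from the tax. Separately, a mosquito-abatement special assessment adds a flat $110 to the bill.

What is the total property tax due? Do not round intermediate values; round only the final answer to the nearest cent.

Assessed value = $2,019,200 × 0.34 = $686,528
Taxable value = $686,528 − $33,000 = $653,528
Quailridge Township: $653,528 × 0.00604 = $3,947.30912
Eastcliff ISD: $653,528 × 0.01617 = $10,567.54776
City of Holloway: $653,528 × 0.0066 = $4,313.2848
Levies subtotal = $18,828.14168
After credit = $18,828.14168 − $1,788 = $17,040.14168
Total = $17,040.14168 + $110 = $17,150.14168

$17,150.14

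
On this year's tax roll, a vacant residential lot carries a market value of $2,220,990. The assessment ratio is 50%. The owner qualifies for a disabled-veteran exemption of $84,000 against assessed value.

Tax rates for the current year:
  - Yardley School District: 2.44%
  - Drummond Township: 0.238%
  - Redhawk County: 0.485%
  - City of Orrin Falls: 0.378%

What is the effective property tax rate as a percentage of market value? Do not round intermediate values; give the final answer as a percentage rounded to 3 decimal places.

Assessed value = $2,220,990 × 0.5 = $1,110,495
Taxable value = $1,110,495 − $84,000 = $1,026,495
Yardley School District: $1,026,495 × 0.0244 = $25,046.478
Drummond Township: $1,026,495 × 0.00238 = $2,443.0581
Redhawk County: $1,026,495 × 0.00485 = $4,978.50075
City of Orrin Falls: $1,026,495 × 0.00378 = $3,880.1511
Total tax = $36,348.18795
Effective rate = $36,348.18795 ÷ $2,220,990 = 1.637% of market value

1.637%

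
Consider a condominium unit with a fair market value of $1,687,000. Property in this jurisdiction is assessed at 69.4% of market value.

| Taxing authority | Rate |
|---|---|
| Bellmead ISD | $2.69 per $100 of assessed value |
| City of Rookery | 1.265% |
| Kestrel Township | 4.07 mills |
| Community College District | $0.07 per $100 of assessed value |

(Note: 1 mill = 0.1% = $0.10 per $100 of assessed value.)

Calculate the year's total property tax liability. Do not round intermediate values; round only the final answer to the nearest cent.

$51,888.88

Assessed value = $1,687,000 × 0.694 = $1,170,778
Bellmead ISD: $1,170,778 × 0.0269 = $31,493.9282
City of Rookery: $1,170,778 × 0.01265 = $14,810.3417
Kestrel Township: $1,170,778 × 0.00407 = $4,765.06646
Community College District: $1,170,778 × 0.0007 = $819.5446
Total = $51,888.88096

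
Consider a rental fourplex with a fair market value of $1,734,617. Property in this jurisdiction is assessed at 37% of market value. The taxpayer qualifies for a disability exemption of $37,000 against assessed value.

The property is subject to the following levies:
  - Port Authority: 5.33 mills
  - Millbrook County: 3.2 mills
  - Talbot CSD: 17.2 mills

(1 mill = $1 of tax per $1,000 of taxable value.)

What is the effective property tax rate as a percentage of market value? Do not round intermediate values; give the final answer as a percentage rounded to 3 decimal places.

0.897%

Assessed value = $1,734,617 × 0.37 = $641,808.29
Taxable value = $641,808.29 − $37,000 = $604,808.29
Port Authority: $604,808.29 × 0.00533 = $3,223.6281857
Millbrook County: $604,808.29 × 0.0032 = $1,935.386528
Talbot CSD: $604,808.29 × 0.0172 = $10,402.702588
Total tax = $15,561.7173017
Effective rate = $15,561.7173017 ÷ $1,734,617 = 0.897% of market value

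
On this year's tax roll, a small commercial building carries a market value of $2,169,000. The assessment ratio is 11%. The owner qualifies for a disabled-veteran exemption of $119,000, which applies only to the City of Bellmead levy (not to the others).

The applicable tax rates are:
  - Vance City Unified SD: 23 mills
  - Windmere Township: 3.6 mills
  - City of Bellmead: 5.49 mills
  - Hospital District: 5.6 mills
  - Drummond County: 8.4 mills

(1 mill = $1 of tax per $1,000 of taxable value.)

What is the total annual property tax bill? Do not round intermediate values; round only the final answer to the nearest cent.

Assessed value = $2,169,000 × 0.11 = $238,590
Vance City Unified SD: $238,590 × 0.023 = $5,487.57
Windmere Township: $238,590 × 0.0036 = $858.924
City of Bellmead: ($238,590 − $119,000) × 0.00549 = $119,590 × 0.00549 = $656.5491
Hospital District: $238,590 × 0.0056 = $1,336.104
Drummond County: $238,590 × 0.0084 = $2,004.156
Total = $10,343.3031

$10,343.30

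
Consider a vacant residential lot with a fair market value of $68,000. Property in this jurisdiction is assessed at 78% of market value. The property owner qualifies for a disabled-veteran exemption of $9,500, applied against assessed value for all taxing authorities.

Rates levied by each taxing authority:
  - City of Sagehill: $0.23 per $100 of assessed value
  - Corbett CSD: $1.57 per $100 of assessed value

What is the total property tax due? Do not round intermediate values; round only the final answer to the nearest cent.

$783.72

Assessed value = $68,000 × 0.78 = $53,040
Taxable value = $53,040 − $9,500 = $43,540
City of Sagehill: $43,540 × 0.0023 = $100.142
Corbett CSD: $43,540 × 0.0157 = $683.578
Total = $100.142 + $683.578 = $783.72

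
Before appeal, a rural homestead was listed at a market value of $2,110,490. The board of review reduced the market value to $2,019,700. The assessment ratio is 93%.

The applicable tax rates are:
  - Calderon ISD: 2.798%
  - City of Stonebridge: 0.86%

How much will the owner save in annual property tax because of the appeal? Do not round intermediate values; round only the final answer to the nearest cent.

Old assessed value = $2,110,490 × 0.93 = $1,962,755.7
New assessed value = $2,019,700 × 0.93 = $1,878,321
Combined rate = 0.02798 + 0.0086 = 0.03658
Old tax = $1,962,755.7 × 0.03658 = $71,797.603506
New tax = $1,878,321 × 0.03658 = $68,708.98218
Reduction = $71,797.603506 − $68,708.98218 = $3,088.621326

$3,088.62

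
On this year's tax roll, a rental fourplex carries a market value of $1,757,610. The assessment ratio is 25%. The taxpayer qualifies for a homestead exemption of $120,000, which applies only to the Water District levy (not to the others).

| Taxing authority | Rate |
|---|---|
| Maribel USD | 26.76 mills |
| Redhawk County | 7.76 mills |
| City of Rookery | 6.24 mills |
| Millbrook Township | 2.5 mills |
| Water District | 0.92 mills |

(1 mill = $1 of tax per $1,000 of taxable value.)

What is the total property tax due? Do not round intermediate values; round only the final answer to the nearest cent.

Assessed value = $1,757,610 × 0.25 = $439,402.5
Maribel USD: $439,402.5 × 0.02676 = $11,758.4109
Redhawk County: $439,402.5 × 0.00776 = $3,409.7634
City of Rookery: $439,402.5 × 0.00624 = $2,741.8716
Millbrook Township: $439,402.5 × 0.0025 = $1,098.50625
Water District: ($439,402.5 − $120,000) × 0.00092 = $319,402.5 × 0.00092 = $293.8503
Total = $19,302.40245

$19,302.40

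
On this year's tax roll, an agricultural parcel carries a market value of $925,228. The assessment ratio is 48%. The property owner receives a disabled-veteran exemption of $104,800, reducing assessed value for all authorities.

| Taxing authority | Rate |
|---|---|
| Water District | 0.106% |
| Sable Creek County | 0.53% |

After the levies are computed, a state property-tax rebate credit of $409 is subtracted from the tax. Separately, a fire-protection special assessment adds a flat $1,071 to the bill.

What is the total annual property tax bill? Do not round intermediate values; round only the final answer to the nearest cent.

$2,820.01

Assessed value = $925,228 × 0.48 = $444,109.44
Taxable value = $444,109.44 − $104,800 = $339,309.44
Water District: $339,309.44 × 0.00106 = $359.6680064
Sable Creek County: $339,309.44 × 0.0053 = $1,798.340032
Levies subtotal = $2,158.0080384
After credit = $2,158.0080384 − $409 = $1,749.0080384
Total = $1,749.0080384 + $1,071 = $2,820.0080384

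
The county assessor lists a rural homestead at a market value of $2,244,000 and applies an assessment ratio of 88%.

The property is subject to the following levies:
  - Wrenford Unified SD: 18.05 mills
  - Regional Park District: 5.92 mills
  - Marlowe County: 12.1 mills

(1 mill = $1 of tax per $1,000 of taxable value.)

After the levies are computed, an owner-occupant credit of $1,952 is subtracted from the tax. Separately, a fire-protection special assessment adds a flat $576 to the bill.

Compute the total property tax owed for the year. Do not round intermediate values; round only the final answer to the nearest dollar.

$69,852

Assessed value = $2,244,000 × 0.88 = $1,974,720
Wrenford Unified SD: $1,974,720 × 0.01805 = $35,643.696
Regional Park District: $1,974,720 × 0.00592 = $11,690.3424
Marlowe County: $1,974,720 × 0.0121 = $23,894.112
Levies subtotal = $71,228.1504
After credit = $71,228.1504 − $1,952 = $69,276.1504
Total = $69,276.1504 + $576 = $69,852.1504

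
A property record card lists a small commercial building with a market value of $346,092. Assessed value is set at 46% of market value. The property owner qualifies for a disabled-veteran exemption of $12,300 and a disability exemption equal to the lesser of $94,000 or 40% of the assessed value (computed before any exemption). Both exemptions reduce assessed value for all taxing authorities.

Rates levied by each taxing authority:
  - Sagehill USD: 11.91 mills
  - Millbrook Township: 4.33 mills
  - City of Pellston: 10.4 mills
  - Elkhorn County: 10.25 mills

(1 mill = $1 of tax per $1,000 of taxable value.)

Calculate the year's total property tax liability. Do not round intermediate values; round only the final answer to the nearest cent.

$3,070.04

Assessed value = $346,092 × 0.46 = $159,202.32
Disability exemption = min($94,000, 40% × $159,202.32) = min($94,000, $63,680.928) = $63,680.928 (percentage binds)
Taxable value = $159,202.32 − $12,300 − $63,680.928 = $83,221.392
Sagehill USD: $83,221.392 × 0.01191 = $991.16677872
Millbrook Township: $83,221.392 × 0.00433 = $360.34862736
City of Pellston: $83,221.392 × 0.0104 = $865.5024768
Elkhorn County: $83,221.392 × 0.01025 = $853.019268
Total = $3,070.03715088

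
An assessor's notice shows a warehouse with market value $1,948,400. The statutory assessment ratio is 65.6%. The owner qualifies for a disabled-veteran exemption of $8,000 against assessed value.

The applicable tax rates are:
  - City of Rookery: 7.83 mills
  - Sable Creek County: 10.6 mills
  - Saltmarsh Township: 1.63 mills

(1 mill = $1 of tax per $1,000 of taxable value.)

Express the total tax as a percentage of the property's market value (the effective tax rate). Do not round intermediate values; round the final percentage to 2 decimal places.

Assessed value = $1,948,400 × 0.656 = $1,278,150.4
Taxable value = $1,278,150.4 − $8,000 = $1,270,150.4
City of Rookery: $1,270,150.4 × 0.00783 = $9,945.277632
Sable Creek County: $1,270,150.4 × 0.0106 = $13,463.59424
Saltmarsh Township: $1,270,150.4 × 0.00163 = $2,070.345152
Total tax = $25,479.217024
Effective rate = $25,479.217024 ÷ $1,948,400 = 1.31% of market value

1.31%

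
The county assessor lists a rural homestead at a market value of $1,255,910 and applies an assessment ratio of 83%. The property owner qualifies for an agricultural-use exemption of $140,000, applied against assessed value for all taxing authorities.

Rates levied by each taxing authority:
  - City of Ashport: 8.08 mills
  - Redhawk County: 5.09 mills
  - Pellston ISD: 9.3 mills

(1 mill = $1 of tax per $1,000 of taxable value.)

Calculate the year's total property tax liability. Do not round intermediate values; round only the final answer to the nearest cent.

$20,277.05

Assessed value = $1,255,910 × 0.83 = $1,042,405.3
Taxable value = $1,042,405.3 − $140,000 = $902,405.3
City of Ashport: $902,405.3 × 0.00808 = $7,291.434824
Redhawk County: $902,405.3 × 0.00509 = $4,593.242977
Pellston ISD: $902,405.3 × 0.0093 = $8,392.36929
Total = $7,291.434824 + $4,593.242977 + $8,392.36929 = $20,277.047091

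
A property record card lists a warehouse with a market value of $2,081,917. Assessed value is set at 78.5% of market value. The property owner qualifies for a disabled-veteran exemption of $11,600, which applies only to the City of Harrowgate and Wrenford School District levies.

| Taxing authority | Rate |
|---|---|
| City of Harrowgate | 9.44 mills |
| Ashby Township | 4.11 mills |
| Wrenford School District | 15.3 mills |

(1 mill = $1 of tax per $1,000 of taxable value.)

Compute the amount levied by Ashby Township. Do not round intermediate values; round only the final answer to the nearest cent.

$6,716.99

Assessed value = $2,081,917 × 0.785 = $1,634,304.845
Ashby Township taxable value = $1,634,304.845 (exemption does not apply)
Ashby Township levy = $1,634,304.845 × 0.00411 = $6,716.99291295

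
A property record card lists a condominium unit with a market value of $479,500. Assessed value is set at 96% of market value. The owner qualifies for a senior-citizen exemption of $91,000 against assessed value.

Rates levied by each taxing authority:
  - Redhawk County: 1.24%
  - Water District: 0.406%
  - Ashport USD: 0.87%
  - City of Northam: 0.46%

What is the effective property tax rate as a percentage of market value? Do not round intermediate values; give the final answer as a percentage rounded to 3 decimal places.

Assessed value = $479,500 × 0.96 = $460,320
Taxable value = $460,320 − $91,000 = $369,320
Redhawk County: $369,320 × 0.0124 = $4,579.568
Water District: $369,320 × 0.00406 = $1,499.4392
Ashport USD: $369,320 × 0.0087 = $3,213.084
City of Northam: $369,320 × 0.0046 = $1,698.872
Total tax = $10,990.9632
Effective rate = $10,990.9632 ÷ $479,500 = 2.292% of market value

2.292%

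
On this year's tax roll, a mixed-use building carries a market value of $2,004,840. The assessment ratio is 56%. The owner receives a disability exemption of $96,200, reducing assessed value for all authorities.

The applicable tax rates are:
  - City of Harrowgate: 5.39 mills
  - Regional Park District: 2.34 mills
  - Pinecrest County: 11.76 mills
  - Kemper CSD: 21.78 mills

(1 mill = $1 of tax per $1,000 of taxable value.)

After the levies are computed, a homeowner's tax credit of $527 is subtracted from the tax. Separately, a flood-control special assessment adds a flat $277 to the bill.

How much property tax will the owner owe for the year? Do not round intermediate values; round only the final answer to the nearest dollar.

$42,114

Assessed value = $2,004,840 × 0.56 = $1,122,710.4
Taxable value = $1,122,710.4 − $96,200 = $1,026,510.4
City of Harrowgate: $1,026,510.4 × 0.00539 = $5,532.891056
Regional Park District: $1,026,510.4 × 0.00234 = $2,402.034336
Pinecrest County: $1,026,510.4 × 0.01176 = $12,071.762304
Kemper CSD: $1,026,510.4 × 0.02178 = $22,357.396512
Levies subtotal = $42,364.084208
After credit = $42,364.084208 − $527 = $41,837.084208
Total = $41,837.084208 + $277 = $42,114.084208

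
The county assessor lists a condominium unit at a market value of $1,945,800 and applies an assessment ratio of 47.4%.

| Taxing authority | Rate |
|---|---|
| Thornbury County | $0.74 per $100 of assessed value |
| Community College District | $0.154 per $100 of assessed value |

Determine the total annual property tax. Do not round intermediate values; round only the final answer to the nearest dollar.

Assessed value = $1,945,800 × 0.474 = $922,309.2
Thornbury County: $922,309.2 × 0.0074 = $6,825.08808
Community College District: $922,309.2 × 0.00154 = $1,420.356168
Total = $6,825.08808 + $1,420.356168 = $8,245.444248

$8,245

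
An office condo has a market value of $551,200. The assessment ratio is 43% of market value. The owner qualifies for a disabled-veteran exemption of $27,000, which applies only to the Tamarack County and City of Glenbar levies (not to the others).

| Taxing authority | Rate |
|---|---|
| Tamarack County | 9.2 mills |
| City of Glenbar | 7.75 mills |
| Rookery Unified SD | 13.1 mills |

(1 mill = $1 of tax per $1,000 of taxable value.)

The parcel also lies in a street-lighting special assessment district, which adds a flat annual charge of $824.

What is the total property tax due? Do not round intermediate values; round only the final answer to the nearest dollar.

Assessed value = $551,200 × 0.43 = $237,016
Tamarack County: ($237,016 − $27,000) × 0.0092 = $210,016 × 0.0092 = $1,932.1472
City of Glenbar: ($237,016 − $27,000) × 0.00775 = $210,016 × 0.00775 = $1,627.624
Rookery Unified SD: $237,016 × 0.0131 = $3,104.9096
Levies subtotal = $6,664.6808
Total = $6,664.6808 + $824 = $7,488.6808

$7,489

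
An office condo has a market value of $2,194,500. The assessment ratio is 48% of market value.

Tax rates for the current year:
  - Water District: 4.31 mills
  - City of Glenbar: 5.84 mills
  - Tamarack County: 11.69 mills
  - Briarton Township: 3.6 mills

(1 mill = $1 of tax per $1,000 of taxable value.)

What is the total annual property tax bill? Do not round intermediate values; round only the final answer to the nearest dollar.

$26,797

Assessed value = $2,194,500 × 0.48 = $1,053,360
Water District: $1,053,360 × 0.00431 = $4,539.9816
City of Glenbar: $1,053,360 × 0.00584 = $6,151.6224
Tamarack County: $1,053,360 × 0.01169 = $12,313.7784
Briarton Township: $1,053,360 × 0.0036 = $3,792.096
Total = $4,539.9816 + $6,151.6224 + $12,313.7784 + $3,792.096 = $26,797.4784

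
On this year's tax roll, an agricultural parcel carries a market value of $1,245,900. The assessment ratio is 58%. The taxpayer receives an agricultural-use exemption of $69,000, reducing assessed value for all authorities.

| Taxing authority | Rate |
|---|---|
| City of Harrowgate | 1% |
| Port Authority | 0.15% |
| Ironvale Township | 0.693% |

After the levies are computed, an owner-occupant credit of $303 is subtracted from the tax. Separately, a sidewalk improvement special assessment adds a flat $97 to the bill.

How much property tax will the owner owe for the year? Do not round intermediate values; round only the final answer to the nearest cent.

Assessed value = $1,245,900 × 0.58 = $722,622
Taxable value = $722,622 − $69,000 = $653,622
City of Harrowgate: $653,622 × 0.01 = $6,536.22
Port Authority: $653,622 × 0.0015 = $980.433
Ironvale Township: $653,622 × 0.00693 = $4,529.60046
Levies subtotal = $12,046.25346
After credit = $12,046.25346 − $303 = $11,743.25346
Total = $11,743.25346 + $97 = $11,840.25346

$11,840.25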